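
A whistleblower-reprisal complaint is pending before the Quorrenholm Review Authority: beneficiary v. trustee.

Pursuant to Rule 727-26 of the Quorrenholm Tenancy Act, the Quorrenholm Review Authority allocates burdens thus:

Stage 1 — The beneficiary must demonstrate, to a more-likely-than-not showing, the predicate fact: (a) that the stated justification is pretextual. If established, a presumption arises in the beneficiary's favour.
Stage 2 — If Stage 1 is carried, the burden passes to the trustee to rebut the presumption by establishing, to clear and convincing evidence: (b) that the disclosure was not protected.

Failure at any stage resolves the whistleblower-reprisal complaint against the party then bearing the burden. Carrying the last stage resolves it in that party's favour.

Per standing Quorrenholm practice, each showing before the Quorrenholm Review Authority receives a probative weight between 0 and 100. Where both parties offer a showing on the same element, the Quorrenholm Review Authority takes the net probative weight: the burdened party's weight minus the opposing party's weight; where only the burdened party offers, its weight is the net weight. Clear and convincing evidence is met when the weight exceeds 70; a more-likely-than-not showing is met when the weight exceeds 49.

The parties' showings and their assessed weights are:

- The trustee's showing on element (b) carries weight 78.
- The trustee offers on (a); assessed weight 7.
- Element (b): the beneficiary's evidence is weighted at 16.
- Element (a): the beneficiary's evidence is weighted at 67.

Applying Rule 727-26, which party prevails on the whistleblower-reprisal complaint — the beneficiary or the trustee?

beneficiary

Stage 1 — burden on beneficiary; standard: a more-likely-than-not showing (weight exceeds 49).
    (a): 67 − 7 = 60 > 49 [met]
  Stage 1 carried; the burden shifts to the trustee.
Stage 2 — burden on trustee; standard: clear and convincing evidence (weight exceeds 70).
    (b): 78 − 16 = 62 ≤ 70 [not met]
  Stage 2 not carried; the trustee fails its burden.
The beneficiary prevails.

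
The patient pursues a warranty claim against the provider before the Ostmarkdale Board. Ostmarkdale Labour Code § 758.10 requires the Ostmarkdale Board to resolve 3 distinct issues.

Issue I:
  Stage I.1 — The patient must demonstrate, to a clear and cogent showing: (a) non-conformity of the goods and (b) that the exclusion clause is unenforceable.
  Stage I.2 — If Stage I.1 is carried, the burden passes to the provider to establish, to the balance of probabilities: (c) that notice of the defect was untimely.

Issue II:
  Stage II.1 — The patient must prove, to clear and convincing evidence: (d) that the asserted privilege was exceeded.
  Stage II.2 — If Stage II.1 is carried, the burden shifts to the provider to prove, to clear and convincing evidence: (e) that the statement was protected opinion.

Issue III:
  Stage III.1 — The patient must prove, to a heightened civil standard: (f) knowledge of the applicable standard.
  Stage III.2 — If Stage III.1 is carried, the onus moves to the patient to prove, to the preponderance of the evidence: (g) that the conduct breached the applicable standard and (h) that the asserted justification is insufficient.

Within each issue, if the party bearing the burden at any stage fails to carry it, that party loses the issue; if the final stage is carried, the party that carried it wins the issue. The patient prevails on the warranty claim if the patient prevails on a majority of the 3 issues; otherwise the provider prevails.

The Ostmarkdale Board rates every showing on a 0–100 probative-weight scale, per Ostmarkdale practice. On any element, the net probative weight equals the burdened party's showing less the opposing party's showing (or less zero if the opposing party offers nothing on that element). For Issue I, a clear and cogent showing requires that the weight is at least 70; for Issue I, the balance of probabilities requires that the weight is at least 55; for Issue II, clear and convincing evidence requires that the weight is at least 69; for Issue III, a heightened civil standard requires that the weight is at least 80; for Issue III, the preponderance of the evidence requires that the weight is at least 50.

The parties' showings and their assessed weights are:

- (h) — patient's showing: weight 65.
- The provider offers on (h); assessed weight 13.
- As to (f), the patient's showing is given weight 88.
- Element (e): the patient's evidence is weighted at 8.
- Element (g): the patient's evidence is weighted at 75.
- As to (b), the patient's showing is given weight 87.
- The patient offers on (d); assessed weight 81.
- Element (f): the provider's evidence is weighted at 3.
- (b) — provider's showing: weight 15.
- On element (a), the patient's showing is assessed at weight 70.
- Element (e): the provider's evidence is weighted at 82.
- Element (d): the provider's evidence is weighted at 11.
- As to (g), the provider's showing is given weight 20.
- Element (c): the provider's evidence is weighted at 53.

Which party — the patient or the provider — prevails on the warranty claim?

patient

— Issue I —
At Stage I.1 the patient must meet a clear and cogent showing (weight is at least 70): on (a) the weight is 70, which does reach 70, so (a) meets the standard; on (b) the weight is 87 less the opposing 15 gives net 72, ≥ 70, so (b) meets the standard.
  Stage I.1 carried; the burden shifts to the provider.
At Stage I.2 the provider must meet the balance of probabilities (weight is at least 55): on (c) the weight is 53, which does not reach 55, so (c) does not meet the standard.
  Stage I.2 not carried; the provider fails its burden.
The analysis ends at Stage I.2; the patient prevails on this issue.
— Issue II —
At Stage II.1 the patient must meet clear and convincing evidence (weight is at least 69): on (d) the weight is 81 less the opposing 11 gives net 70, ≥ 69, so (d) meets the standard.
  Stage II.1 carried; the burden shifts to the provider.
At Stage II.2 the provider must meet clear and convincing evidence (weight is at least 69): on (e) the weight is 82 less the opposing 8 gives net 74, which does reach 69, so (e) meets the standard.
  All elements met at the final stage.
All stages carried — the provider prevails on this issue.
— Issue III —
At Stage III.1 the patient must meet a heightened civil standard (weight is at least 80): on (f) the weight is 88 less the opposing 3 gives net 85, which does reach 80, so (f) meets the standard.
  Stage III.1 carried; the burden remains with the patient.
At Stage III.2 the patient must meet the preponderance of the evidence (weight is at least 50): on (g) the weight is 75 less the opposing 20 gives net 55, which does reach 50, so (g) meets the standard; on (h) the weight is 65 less the opposing 13 gives net 52, ≥ 50, so (h) meets the standard.
  All elements met at the final stage.
Every stage carried; the patient prevails on this issue.
Per-issue: Issue I → patient; Issue II → provider; Issue III → patient. The patient must prevail on a majority of issues; overall, the patient prevails.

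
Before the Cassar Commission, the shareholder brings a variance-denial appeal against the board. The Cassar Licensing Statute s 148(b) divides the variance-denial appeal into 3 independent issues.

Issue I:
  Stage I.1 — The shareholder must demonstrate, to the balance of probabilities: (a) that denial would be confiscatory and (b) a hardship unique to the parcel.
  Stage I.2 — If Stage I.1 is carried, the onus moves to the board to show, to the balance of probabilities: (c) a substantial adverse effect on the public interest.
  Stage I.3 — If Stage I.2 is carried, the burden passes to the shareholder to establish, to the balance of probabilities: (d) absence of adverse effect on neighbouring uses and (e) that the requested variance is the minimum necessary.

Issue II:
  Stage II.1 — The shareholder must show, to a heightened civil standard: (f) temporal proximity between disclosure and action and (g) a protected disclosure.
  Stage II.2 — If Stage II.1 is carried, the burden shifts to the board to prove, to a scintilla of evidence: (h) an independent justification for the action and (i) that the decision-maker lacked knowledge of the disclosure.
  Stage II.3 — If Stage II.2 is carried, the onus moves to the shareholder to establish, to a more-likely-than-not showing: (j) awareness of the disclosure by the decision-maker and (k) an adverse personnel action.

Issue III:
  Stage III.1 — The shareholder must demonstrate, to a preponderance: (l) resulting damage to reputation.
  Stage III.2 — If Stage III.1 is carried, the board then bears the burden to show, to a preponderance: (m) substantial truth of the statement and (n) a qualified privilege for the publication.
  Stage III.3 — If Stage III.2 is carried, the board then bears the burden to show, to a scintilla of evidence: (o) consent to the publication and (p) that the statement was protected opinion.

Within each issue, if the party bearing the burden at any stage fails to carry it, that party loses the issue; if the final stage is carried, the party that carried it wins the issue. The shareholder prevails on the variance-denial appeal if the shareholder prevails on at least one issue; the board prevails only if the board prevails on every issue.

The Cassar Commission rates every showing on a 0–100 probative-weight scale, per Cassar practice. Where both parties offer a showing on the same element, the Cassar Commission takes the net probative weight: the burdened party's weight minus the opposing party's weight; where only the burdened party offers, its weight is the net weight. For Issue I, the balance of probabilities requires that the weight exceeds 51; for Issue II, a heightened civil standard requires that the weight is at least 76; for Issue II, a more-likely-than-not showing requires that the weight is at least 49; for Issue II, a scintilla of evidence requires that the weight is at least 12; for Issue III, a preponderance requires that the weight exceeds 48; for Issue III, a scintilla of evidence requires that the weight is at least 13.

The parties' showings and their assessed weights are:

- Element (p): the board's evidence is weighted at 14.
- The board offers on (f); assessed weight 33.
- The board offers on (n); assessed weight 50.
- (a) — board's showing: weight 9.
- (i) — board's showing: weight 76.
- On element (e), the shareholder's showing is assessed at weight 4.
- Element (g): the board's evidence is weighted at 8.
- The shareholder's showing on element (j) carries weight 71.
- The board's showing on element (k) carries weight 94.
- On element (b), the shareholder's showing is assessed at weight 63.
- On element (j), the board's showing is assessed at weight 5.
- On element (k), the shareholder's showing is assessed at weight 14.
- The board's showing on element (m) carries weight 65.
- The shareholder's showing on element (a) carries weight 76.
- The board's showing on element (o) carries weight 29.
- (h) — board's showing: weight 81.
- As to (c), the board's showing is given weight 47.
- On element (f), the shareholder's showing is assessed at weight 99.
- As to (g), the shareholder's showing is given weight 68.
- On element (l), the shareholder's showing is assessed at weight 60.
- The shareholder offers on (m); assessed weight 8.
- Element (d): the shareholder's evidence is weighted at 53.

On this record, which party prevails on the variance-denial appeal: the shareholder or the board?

shareholder

— Issue I —
At Stage I.1 the shareholder must meet the balance of probabilities (weight exceeds 51): on (a) the weight is 76 less the opposing 9 gives net 67, which does exceed 51, so (a) meets the standard; on (b) the weight is 63, > 51, so (b) meets the standard.
  The shareholder carries Stage I.1; the board now bears the burden.
At Stage I.2 the board must meet the balance of probabilities (weight exceeds 51): on (c) the weight is 47, ≤ 51, so (c) does not meet the standard.
  The board does not carry Stage I.2.
The shareholder prevails on this issue.
— Issue II —
Stage II.1 — burden on shareholder; standard: a heightened civil standard (weight is at least 76).
    (f): 99 − 33 = 66 < 76 [not met]
    (g): 68 − 8 = 60 < 76 [not met]
  The shareholder does not carry Stage II.1.
So the board prevails on this issue.
— Issue III —
Stage III.1 — burden on shareholder; standard: a preponderance (weight exceeds 48).
    (l): 60 > 48 [met]
  The shareholder carries Stage III.1; the board now bears the burden.
Stage III.2 — burden on board; standard: a preponderance (weight exceeds 48).
    (m): 65 − 8 = 57 > 48 [met]
    (n): 50 > 48 [met]
  Stage III.2 carried; the burden remains with the board.
Stage III.3 — burden on board; standard: a scintilla of evidence (weight is at least 13).
    (o): 29 ≥ 13 [met]
    (p): 14 ≥ 13 [met]
  The board carries the last stage.
With every stage satisfied, the board prevails on this issue.
Per-issue: Issue I → shareholder; Issue II → board; Issue III → board. The shareholder must prevail on at least one issue; overall, the shareholder prevails.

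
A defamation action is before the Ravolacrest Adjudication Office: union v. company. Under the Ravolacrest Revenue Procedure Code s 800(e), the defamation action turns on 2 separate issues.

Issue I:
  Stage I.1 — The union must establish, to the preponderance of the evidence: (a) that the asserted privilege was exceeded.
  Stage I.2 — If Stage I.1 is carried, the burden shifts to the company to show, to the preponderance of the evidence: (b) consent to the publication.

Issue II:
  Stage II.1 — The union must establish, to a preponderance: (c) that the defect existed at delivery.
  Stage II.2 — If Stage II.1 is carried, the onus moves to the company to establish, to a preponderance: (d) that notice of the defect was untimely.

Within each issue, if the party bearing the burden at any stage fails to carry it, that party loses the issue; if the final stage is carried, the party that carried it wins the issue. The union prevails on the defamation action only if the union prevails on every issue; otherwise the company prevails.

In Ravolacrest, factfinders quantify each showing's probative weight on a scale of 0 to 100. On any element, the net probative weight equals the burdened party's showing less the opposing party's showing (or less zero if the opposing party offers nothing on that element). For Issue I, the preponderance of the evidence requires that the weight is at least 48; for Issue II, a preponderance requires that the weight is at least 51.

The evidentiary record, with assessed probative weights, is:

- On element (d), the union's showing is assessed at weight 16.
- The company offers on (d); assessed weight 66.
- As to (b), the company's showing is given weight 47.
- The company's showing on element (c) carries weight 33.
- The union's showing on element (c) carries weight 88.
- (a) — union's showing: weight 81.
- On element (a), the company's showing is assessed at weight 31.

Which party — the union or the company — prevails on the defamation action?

— Issue I —
At Stage I.1 the union must meet the preponderance of the evidence (weight is at least 48): on (a) the weight is 81 less the opposing 31 gives net 50, which does reach 48, so (a) meets the standard.
  The union carries Stage I.1; the company now bears the burden.
At Stage I.2 the company must meet the preponderance of the evidence (weight is at least 48): on (b) the weight is 47, which does not reach 48, so (b) does not meet the standard.
  The company does not carry Stage I.2.
The union prevails on this issue.
— Issue II —
Stage II.1 — burden on union; standard: a preponderance (weight is at least 51).
    (c): 88 − 33 = 55 ≥ 51 [met]
  Stage II.1 carried; the burden shifts to the company.
Stage II.2 — burden on company; standard: a preponderance (weight is at least 51).
    (d): 66 − 16 = 50 < 51 [not met]
  Stage II.2 not carried; the company fails its burden.
So the union prevails on this issue.
Per-issue: Issue I → union; Issue II → union. The union must prevail on every issue; overall, the union prevails.

union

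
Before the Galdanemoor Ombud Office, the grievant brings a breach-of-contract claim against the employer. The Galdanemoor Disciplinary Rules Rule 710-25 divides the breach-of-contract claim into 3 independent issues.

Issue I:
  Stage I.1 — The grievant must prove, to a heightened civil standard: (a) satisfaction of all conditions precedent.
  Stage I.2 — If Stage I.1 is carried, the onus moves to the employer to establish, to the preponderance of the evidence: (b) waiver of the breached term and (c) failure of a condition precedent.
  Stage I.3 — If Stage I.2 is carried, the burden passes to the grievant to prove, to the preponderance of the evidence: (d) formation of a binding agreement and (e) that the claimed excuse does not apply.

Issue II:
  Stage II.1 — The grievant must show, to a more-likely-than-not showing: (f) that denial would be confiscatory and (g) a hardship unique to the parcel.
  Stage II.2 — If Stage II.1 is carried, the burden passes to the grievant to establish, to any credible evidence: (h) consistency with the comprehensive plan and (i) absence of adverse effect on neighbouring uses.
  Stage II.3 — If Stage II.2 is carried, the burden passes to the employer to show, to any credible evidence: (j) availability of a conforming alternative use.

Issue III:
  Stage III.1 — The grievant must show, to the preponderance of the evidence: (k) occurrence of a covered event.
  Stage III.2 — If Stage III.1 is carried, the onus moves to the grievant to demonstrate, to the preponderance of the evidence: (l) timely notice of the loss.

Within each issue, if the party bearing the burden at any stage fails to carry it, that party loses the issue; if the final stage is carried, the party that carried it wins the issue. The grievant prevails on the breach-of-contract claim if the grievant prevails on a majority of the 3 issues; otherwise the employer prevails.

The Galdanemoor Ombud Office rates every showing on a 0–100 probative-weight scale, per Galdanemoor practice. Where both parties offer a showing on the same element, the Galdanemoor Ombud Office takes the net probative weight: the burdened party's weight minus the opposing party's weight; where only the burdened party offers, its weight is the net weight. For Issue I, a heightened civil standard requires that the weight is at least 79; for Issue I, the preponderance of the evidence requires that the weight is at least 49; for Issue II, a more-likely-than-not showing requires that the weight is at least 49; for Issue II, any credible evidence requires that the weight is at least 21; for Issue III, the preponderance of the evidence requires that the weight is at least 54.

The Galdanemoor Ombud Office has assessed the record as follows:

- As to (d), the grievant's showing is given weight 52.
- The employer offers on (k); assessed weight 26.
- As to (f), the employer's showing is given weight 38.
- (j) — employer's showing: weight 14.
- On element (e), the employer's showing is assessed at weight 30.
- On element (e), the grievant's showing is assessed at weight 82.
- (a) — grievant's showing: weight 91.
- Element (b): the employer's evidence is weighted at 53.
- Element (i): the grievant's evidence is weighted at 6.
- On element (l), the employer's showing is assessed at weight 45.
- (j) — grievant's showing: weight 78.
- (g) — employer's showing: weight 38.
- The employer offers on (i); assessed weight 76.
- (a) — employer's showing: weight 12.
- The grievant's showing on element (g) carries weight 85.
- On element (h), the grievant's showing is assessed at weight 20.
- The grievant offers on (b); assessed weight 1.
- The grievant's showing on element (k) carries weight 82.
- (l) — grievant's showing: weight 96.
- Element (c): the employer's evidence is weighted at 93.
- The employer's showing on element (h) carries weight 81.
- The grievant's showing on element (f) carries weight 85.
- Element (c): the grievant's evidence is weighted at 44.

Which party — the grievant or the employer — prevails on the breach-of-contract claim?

employer

— Issue I —
Stage I.1 — burden on grievant; standard: a heightened civil standard (weight is at least 79).
    (a): 91 − 12 = 79 ≥ 79 [met]
  The grievant carries Stage I.1; the employer now bears the burden.
Stage I.2 — burden on employer; standard: the preponderance of the evidence (weight is at least 49).
    (b): 53 − 1 = 52 ≥ 49 [met]
    (c): 93 − 44 = 49 ≥ 49 [met]
  Stage I.2 is satisfied; the onus moves to the grievant.
Stage I.3 — burden on grievant; standard: the preponderance of the evidence (weight is at least 49).
    (d): 52 ≥ 49 [met]
    (e): 82 − 30 = 52 ≥ 49 [met]
  The grievant carries the last stage.
All stages carried — the grievant prevails on this issue.
— Issue II —
Stage II.1 (grievant, a more-likely-than-not showing, weight is at least 49): (f) net 85−38=47 < 49 — fails; (g) net 85−38=47 < 49 — fails.
  Stage II.1 not carried; the grievant fails its burden.
The analysis ends at Stage II.1; the employer prevails on this issue.
— Issue III —
Stage III.1 — burden on grievant; standard: the preponderance of the evidence (weight is at least 54).
    (k): 82 − 26 = 56 ≥ 54 [met]
  All elements met. The grievant retains the burden for Stage III.2.
Stage III.2 — burden on grievant; standard: the preponderance of the evidence (weight is at least 54).
    (l): 96 − 45 = 51 < 54 [not met]
  The grievant does not carry Stage III.2.
The employer prevails on this issue.
Per-issue: Issue I → grievant; Issue II → employer; Issue III → employer. The grievant must prevail on a majority of issues; overall, the employer prevails.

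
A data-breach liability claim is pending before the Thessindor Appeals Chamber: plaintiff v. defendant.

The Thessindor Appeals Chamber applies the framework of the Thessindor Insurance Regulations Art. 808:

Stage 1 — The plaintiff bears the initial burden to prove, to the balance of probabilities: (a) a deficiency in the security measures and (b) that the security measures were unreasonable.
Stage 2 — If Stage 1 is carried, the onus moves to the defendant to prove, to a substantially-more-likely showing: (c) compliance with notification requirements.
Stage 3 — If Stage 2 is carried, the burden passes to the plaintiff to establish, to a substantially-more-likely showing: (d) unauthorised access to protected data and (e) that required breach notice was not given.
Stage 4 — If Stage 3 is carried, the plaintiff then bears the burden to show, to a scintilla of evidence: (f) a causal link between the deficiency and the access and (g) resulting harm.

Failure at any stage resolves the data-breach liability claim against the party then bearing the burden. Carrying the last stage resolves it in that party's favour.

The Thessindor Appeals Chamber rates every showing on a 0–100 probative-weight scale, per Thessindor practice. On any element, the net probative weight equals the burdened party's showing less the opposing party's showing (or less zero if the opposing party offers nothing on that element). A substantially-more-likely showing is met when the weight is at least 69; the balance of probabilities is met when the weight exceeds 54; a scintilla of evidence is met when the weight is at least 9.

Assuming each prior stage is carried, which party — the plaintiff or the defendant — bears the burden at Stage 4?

Stage 4's rule assigns the burden to the plaintiff (to a scintilla of evidence).

plaintiff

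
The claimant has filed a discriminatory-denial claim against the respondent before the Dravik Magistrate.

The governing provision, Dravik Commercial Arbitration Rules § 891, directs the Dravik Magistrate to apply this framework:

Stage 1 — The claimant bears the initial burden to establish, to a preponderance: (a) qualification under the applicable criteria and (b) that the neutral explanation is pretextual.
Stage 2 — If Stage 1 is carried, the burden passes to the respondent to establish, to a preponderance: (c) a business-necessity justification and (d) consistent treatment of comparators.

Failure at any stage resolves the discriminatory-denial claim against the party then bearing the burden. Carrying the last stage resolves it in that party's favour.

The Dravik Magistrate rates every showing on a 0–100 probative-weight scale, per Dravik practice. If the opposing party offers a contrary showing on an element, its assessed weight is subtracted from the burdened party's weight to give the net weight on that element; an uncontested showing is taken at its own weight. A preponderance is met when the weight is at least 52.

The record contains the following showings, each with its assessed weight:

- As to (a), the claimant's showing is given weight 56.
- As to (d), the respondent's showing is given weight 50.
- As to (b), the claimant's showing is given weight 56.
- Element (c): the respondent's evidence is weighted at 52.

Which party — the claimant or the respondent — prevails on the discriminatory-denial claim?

Stage 1 — burden on claimant; standard: a preponderance (weight is at least 52).
    (a): 56 ≥ 52 [met]
    (b): 56 ≥ 52 [met]
  All elements met. The burden passes to the respondent.
Stage 2 — burden on respondent; standard: a preponderance (weight is at least 52).
    (c): 52 ≥ 52 [met]
    (d): 50 < 52 [not met]
  Not every element is met, so the respondent fails to carry Stage 2.
The claimant prevails.

claimant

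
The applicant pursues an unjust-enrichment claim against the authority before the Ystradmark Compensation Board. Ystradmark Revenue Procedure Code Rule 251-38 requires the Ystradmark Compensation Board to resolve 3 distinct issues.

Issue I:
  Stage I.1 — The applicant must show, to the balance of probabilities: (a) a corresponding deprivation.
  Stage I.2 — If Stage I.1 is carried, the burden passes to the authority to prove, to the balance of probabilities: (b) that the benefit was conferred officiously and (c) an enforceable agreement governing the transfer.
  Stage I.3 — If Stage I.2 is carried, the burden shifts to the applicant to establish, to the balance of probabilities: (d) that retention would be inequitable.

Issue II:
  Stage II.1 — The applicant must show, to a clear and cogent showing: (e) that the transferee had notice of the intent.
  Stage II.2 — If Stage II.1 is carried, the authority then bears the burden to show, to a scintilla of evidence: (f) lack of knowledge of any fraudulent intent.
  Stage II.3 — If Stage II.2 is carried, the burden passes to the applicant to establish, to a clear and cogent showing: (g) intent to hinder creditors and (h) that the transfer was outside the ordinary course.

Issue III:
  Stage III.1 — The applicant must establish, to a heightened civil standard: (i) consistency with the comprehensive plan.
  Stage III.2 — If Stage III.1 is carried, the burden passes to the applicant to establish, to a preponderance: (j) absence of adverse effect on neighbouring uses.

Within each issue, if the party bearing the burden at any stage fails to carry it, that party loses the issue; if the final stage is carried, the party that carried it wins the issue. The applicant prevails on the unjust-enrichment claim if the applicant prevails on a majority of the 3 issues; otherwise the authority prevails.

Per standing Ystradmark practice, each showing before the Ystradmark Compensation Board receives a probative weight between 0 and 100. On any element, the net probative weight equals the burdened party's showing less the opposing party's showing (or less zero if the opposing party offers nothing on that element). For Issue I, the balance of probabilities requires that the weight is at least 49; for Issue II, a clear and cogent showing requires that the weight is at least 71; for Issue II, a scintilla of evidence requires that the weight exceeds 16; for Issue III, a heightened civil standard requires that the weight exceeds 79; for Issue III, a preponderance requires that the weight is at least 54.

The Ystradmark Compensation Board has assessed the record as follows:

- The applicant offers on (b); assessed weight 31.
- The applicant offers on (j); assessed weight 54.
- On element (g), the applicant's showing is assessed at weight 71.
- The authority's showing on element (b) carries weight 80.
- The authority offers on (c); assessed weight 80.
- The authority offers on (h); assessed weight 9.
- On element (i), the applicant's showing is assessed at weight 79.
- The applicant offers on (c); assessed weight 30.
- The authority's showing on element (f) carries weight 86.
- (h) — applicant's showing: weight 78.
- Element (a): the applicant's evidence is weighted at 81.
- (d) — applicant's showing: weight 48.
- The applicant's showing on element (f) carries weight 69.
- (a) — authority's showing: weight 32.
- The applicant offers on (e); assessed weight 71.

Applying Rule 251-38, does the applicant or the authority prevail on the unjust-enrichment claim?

— Issue I —
At Stage I.1 the applicant must meet the balance of probabilities (weight is at least 49): on (a) the weight is 81 less the opposing 32 gives net 49, ≥ 49, so (a) meets the standard.
  Stage I.1 carried; the burden shifts to the authority.
At Stage I.2 the authority must meet the balance of probabilities (weight is at least 49): on (b) the weight is 80 less the opposing 31 gives net 49, which does reach 49, so (b) meets the standard; on (c) the weight is 80 less the opposing 30 gives net 50, ≥ 49, so (c) meets the standard.
  Stage I.2 is satisfied; the onus moves to the applicant.
At Stage I.3 the applicant must meet the balance of probabilities (weight is at least 49): on (d) the weight is 48, < 49, so (d) does not meet the standard.
  The applicant does not carry Stage I.3.
So the authority prevails on this issue.
— Issue II —
Stage II.1 (applicant, a clear and cogent showing, weight is at least 71): (e) 71 ≥ 71 — meets.
  The applicant carries Stage II.1; the authority now bears the burden.
Stage II.2 (authority, a scintilla of evidence, weight exceeds 16): (f) net 86−69=17 > 16 — meets.
  All elements met. The burden passes to the applicant.
Stage II.3 (applicant, a clear and cogent showing, weight is at least 71): (g) 71 ≥ 71 — meets; (h) net 78−9=69 < 71 — fails.
  Not every element is met, so the applicant fails to carry Stage II.3.
The analysis ends at Stage II.3; the authority prevails on this issue.
— Issue III —
Stage III.1 — burden on applicant; standard: a heightened civil standard (weight exceeds 79).
    (i): 79 ≤ 79 [not met]
  The applicant does not carry Stage III.1.
The analysis ends at Stage III.1; the authority prevails on this issue.
Per-issue: Issue I → authority; Issue II → authority; Issue III → authority. The applicant must prevail on a majority of issues; overall, the authority prevails.

authority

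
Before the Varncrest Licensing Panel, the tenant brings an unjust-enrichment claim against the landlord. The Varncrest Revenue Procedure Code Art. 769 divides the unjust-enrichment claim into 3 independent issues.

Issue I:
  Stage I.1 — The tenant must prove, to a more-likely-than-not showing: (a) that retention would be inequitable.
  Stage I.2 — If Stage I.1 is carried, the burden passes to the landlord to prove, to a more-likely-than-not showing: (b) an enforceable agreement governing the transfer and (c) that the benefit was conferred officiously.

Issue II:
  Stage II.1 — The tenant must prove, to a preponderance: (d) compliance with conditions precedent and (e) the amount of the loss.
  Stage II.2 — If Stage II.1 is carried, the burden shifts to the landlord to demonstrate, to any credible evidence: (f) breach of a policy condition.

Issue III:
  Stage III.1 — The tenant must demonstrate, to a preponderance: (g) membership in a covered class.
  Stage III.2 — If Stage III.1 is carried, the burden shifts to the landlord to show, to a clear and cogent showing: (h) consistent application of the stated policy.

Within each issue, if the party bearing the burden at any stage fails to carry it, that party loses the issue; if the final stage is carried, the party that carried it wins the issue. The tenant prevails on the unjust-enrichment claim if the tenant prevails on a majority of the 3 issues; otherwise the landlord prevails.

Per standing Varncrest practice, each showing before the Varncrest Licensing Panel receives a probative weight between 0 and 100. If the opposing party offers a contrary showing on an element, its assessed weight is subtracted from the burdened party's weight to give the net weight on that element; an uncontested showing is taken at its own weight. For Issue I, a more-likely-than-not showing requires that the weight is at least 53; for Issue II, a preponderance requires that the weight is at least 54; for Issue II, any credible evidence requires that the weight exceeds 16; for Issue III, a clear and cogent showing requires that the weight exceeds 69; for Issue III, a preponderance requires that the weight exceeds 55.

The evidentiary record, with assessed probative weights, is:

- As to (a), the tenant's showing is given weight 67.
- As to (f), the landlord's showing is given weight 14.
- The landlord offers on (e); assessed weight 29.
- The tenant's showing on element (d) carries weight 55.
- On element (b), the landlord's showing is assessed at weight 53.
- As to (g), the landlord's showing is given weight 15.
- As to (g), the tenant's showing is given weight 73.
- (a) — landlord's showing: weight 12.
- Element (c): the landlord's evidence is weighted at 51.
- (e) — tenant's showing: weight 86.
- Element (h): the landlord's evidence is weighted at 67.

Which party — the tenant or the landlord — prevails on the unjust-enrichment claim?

tenant

— Issue I —
Stage I.1 (tenant, a more-likely-than-not showing, weight is at least 53): (a) net 67−12=55 ≥ 53 — meets.
  All elements met. The burden passes to the landlord.
Stage I.2 (landlord, a more-likely-than-not showing, weight is at least 53): (b) 53 ≥ 53 — meets; (c) 51 < 53 — fails.
  Stage I.2 not carried; the landlord fails its burden.
The analysis ends at Stage I.2; the tenant prevails on this issue.
— Issue II —
Stage II.1 (tenant, a preponderance, weight is at least 54): (d) 55 ≥ 54 — meets; (e) net 86−29=57 ≥ 54 — meets.
  Stage II.1 is satisfied; the onus moves to the landlord.
Stage II.2 (landlord, any credible evidence, weight exceeds 16): (f) 14 ≤ 16 — fails.
  The landlord does not carry Stage II.2.
The tenant prevails on this issue.
— Issue III —
At Stage III.1 the tenant must meet a preponderance (weight exceeds 55): on (g) the weight is 73 less the opposing 15 gives net 58, which does exceed 55, so (g) meets the standard.
  Stage III.1 carried; the burden shifts to the landlord.
At Stage III.2 the landlord must meet a clear and cogent showing (weight exceeds 69): on (h) the weight is 67, which does not exceed 69, so (h) does not meet the standard.
  Not every element is met, so the landlord fails to carry Stage III.2.
So the tenant prevails on this issue.
Per-issue: Issue I → tenant; Issue II → tenant; Issue III → tenant. The tenant must prevail on a majority of issues; overall, the tenant prevails.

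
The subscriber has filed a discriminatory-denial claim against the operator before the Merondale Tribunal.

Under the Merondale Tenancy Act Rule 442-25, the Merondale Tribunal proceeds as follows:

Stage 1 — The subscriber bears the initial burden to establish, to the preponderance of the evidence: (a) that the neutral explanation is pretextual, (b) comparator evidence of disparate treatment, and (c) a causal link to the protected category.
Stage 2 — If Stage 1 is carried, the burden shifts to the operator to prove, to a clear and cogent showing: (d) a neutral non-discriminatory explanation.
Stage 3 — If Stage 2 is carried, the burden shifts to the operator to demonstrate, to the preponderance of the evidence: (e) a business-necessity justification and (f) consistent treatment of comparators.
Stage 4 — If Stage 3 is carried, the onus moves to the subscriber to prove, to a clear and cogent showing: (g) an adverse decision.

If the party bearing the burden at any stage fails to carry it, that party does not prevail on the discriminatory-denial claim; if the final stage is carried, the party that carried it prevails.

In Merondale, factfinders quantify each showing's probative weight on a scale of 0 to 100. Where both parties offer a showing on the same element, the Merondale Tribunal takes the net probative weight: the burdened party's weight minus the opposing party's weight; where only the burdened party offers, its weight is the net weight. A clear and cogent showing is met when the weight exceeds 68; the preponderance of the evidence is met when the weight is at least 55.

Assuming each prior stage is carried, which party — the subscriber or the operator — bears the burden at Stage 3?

operator

Stage 3's rule assigns the burden to the operator (to the preponderance of the evidence).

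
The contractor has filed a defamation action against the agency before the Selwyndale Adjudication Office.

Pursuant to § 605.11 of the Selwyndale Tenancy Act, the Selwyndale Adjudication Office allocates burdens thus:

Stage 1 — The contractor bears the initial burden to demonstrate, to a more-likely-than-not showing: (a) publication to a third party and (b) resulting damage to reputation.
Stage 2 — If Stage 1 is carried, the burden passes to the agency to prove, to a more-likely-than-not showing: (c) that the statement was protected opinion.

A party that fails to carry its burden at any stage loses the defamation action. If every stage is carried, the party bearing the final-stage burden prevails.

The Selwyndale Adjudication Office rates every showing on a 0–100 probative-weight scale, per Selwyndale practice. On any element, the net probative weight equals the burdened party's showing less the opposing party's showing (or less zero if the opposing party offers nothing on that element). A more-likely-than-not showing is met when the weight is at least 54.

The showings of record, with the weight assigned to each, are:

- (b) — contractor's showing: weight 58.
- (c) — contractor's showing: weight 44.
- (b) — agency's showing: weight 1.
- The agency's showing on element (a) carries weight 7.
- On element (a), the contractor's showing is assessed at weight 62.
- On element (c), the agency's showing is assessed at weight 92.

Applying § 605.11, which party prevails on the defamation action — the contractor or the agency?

contractor

Stage 1 — burden on contractor; standard: a more-likely-than-not showing (weight is at least 54).
    (a): 62 − 7 = 55 ≥ 54 [met]
    (b): 58 − 1 = 57 ≥ 54 [met]
  Stage 1 carried; the burden shifts to the agency.
Stage 2 — burden on agency; standard: a more-likely-than-not showing (weight is at least 54).
    (c): 92 − 44 = 48 < 54 [not met]
  Stage 2 not carried; the agency fails its burden.
The contractor prevails.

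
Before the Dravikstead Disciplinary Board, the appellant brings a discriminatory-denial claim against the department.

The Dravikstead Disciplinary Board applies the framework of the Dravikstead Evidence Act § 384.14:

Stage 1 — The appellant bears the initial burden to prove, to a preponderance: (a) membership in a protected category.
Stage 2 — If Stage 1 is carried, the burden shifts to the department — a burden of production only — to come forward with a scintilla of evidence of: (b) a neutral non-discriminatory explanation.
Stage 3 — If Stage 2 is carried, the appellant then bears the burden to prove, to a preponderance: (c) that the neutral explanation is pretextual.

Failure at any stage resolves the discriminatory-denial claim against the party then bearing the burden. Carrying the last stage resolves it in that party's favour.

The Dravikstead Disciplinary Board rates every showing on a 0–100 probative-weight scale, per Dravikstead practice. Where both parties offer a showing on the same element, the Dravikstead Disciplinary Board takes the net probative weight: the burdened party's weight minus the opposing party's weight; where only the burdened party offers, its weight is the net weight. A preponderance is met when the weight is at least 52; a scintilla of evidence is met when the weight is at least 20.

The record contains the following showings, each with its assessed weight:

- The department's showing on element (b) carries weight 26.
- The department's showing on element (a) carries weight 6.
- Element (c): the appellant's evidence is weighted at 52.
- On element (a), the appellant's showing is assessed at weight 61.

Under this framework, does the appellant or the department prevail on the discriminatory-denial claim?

At Stage 1 the appellant must meet a preponderance (weight is at least 52): on (a) the weight is 61 less the opposing 6 gives net 55, which does reach 52, so (a) meets the standard.
  The appellant carries Stage 1; the department now bears the burden.
At Stage 2 the department must meet a scintilla of evidence (weight is at least 20): on (b) the weight is 26, which does reach 20, so (b) meets the standard.
  All elements met. The burden passes to the appellant.
At Stage 3 the appellant must meet a preponderance (weight is at least 52): on (c) the weight is 52, ≥ 52, so (c) meets the standard.
  Stage 3 carried; the final stage is satisfied.
Every stage carried; the appellant prevails.

appellant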